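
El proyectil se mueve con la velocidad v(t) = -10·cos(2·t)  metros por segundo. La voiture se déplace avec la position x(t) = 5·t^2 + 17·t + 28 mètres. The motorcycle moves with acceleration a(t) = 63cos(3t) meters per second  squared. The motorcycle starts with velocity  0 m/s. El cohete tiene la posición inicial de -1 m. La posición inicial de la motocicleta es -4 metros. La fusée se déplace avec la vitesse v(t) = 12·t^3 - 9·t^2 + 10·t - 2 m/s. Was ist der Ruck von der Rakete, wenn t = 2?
Um dies zu lösen, müssen wir 2 Ableitungen unserer Gleichung für die Geschwindigkeit v(t) = 12·t^3 - 9·t^2 + 10·t - 2 nehmen. Mit d/dt von v(t) finden wir a(t) = 36·t^2 - 18·t + 10. Mit d/dt von a(t) finden wir j(t) = 72·t - 18. Aus der Gleichung für den Ruck j(t) = 72·t - 18, setzen wir t = 2 ein und erhalten j = 126.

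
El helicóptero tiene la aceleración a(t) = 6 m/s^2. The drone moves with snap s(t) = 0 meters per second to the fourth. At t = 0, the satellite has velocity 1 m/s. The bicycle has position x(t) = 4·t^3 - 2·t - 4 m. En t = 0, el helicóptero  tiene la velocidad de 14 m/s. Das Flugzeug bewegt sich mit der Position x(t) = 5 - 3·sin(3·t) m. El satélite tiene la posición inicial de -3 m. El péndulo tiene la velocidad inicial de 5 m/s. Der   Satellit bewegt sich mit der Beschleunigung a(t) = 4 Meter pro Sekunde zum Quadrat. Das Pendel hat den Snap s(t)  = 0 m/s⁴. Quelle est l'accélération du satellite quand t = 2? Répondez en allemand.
Mit a(t) = 4 und Einsetzen von t = 2, finden wir a = 4.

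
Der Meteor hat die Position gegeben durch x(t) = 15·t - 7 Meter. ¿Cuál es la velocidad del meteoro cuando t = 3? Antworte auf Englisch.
We must differentiate our position equation x(t) = 15·t - 7 1 time. Differentiating position, we get velocity: v(t) = 15. Using v(t) = 15 and substituting t = 3, we find v = 15.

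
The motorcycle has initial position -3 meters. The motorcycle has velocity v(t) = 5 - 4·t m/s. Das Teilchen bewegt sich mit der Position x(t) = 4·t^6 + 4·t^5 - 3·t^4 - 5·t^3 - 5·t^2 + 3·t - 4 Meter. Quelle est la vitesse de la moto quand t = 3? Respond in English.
Using v(t) = 5 - 4·t and substituting t = 3, we find v = -7.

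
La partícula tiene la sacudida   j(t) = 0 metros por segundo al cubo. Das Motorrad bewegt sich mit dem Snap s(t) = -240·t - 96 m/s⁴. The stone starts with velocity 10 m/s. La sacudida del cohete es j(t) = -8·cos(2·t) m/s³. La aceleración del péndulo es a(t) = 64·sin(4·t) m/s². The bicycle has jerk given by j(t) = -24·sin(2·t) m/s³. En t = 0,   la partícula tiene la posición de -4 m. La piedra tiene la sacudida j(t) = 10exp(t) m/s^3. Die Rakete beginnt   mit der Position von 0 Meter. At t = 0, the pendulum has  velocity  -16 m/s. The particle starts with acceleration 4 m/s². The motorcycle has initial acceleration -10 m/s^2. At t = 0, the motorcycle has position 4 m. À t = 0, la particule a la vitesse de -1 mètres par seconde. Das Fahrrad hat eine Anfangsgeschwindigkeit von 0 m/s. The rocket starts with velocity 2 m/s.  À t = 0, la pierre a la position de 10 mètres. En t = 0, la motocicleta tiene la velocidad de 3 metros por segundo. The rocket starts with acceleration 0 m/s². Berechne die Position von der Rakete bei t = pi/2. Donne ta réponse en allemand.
Wir müssen die Stammfunktion unserer Gleichung für den Ruck j(t) = -8·cos(2·t) 3-mal finden. Durch Integration von dem Ruck und Verwendung der Anfangsbedingung a(0) = 0, erhalten wir a(t) = -4·sin(2·t). Mit ∫a(t)dt und Anwendung von v(0) = 2, finden wir v(t) = 2·cos(2·t). Die Stammfunktion von der Geschwindigkeit ist die Position. Mit x(0) = 0 erhalten wir x(t) = sin(2·t). Aus der Gleichung für die Position x(t) = sin(2·t), setzen wir t = pi/2 ein und erhalten x = 0.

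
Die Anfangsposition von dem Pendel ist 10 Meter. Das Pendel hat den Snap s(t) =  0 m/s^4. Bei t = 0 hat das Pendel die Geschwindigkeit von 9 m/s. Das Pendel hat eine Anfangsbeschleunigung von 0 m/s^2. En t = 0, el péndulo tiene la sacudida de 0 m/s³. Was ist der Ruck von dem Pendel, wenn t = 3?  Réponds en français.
En partant du snap s(t) = 0, nous prenons 1 primitive. En prenant ∫s(t)dt et en appliquant j(0) = 0, nous trouvons j(t) = 0. De l'équation du jerk j(t) = 0, nous substituons t = 3 pour obtenir j = 0.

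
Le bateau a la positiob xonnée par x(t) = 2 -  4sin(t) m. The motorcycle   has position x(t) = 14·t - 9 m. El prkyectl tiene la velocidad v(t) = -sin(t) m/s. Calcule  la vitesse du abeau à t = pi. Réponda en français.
Pour résoudre ceci, nous devons prendre 1 dérivée de notre équation de la position x(t) = 2 - 4·sin(t). En dérivant la position, nous obtenons la vitesse: v(t) = -4·cos(t). En utilisant v(t) = -4·cos(t) et en substituant t = pi, nous trouvons v = 4.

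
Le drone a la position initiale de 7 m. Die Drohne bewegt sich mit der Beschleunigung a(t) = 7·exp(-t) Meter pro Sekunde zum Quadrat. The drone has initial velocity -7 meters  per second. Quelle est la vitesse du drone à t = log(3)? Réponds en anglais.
To solve this, we need to take 1 integral of our acceleration equation a(t) = 7·exp(-t). Finding the integral of a(t) and using v(0) = -7: v(t) = -7·exp(-t). From the given velocity equation v(t) = -7·exp(-t), we substitute t = log(3) to get v = -7/3.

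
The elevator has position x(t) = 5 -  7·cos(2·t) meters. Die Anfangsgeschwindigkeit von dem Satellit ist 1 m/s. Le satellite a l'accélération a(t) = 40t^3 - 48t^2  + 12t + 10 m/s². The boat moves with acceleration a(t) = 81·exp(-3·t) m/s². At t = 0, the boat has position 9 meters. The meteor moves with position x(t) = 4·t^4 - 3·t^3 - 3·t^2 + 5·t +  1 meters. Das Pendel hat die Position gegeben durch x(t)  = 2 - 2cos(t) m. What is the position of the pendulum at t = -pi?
Using x(t) = 2 - 2·cos(t) and substituting t = -pi, we find x = 4.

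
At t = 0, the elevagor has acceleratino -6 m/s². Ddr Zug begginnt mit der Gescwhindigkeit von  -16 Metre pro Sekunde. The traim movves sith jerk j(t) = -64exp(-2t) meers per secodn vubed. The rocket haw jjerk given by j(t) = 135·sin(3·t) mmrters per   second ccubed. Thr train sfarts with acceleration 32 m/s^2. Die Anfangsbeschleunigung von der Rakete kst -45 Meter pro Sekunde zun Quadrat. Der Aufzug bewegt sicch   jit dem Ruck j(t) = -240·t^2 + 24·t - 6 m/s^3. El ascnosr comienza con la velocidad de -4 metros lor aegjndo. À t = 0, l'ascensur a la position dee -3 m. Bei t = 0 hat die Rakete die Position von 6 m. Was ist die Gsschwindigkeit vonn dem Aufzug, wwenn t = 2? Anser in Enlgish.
We must find the antiderivative of our jerk equation j(t) = -240·t^2 + 24·t - 6 2 times. Finding the antiderivative of j(t) and using a(0) = -6: a(t) = -80·t^3 + 12·t^2 - 6·t - 6. Finding the integral of a(t) and using v(0) = -4: v(t) = -20·t^4 + 4·t^3 - 3·t^2 - 6·t - 4. From the given velocity equation v(t) = -20·t^4 + 4·t^3 - 3·t^2 - 6·t - 4, we substitute t = 2 to get v = -316.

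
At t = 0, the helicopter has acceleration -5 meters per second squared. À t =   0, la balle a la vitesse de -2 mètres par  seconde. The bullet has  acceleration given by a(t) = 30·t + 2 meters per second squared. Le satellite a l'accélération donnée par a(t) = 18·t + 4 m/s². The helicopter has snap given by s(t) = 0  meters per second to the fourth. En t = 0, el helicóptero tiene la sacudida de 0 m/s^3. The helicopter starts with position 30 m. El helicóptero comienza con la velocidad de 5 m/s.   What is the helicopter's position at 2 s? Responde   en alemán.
Ausgehend von dem Snap s(t) = 0, nehmen wir 4 Integrale. Mit ∫s(t)dt und Anwendung von j(0) = 0, finden wir j(t) = 0. Das Integral von dem Ruck ist die Beschleunigung. Mit a(0) = -5 erhalten wir a(t) = -5. Durch Integration von der Beschleunigung und Verwendung der Anfangsbedingung v(0) = 5, erhalten wir v(t) = 5 - 5·t. Das Integral von der Geschwindigkeit ist die Position. Mit x(0) = 30 erhalten wir x(t) = -5·t^2/2 + 5·t + 30. Wir haben die Position x(t) = -5·t^2/2 + 5·t + 30. Durch Einsetzen von t = 2: x(2) = 30.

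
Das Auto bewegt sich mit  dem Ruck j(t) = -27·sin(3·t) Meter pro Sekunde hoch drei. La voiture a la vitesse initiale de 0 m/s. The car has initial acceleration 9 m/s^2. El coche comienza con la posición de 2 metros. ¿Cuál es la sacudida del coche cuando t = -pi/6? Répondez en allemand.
Mit j(t) = -27·sin(3·t) und Einsetzen von t = -pi/6, finden wir j = 27.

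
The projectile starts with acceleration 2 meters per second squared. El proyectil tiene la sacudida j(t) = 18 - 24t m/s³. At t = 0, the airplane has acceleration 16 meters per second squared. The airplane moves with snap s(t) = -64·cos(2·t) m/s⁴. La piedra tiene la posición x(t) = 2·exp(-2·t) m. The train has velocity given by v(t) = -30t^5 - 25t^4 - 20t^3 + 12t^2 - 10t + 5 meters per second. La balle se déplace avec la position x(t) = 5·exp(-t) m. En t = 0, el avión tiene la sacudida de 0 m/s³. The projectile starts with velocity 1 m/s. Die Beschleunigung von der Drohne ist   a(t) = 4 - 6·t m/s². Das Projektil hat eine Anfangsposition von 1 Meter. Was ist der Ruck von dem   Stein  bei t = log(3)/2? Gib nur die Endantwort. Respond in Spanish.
La sacudida en t = log(3)/2 es j = -16/3.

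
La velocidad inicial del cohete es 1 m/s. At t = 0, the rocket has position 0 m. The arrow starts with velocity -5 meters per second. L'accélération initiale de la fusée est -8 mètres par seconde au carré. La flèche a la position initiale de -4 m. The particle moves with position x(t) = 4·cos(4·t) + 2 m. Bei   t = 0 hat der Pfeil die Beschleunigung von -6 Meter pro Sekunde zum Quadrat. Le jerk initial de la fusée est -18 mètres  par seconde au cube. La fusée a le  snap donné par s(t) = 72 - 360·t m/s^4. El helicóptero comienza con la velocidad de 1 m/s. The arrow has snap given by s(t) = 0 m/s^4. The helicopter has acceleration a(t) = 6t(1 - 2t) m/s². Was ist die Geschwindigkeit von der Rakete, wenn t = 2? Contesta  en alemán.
Ausgehend von dem Snap s(t) = 72 - 360·t, nehmen wir 3 Integrale. Durch Integration von dem Snap und Verwendung der Anfangsbedingung j(0) = -18, erhalten wir j(t) = -180·t^2 + 72·t - 18. Mit ∫j(t)dt und Anwendung von a(0) = -8, finden wir a(t) = -60·t^3 + 36·t^2 - 18·t - 8. Das Integral von der Beschleunigung, mit v(0) = 1, ergibt die Geschwindigkeit: v(t) = -15·t^4 + 12·t^3 - 9·t^2 - 8·t + 1. Mit v(t) = -15·t^4 + 12·t^3 - 9·t^2 - 8·t + 1 und Einsetzen von t = 2, finden wir v = -195.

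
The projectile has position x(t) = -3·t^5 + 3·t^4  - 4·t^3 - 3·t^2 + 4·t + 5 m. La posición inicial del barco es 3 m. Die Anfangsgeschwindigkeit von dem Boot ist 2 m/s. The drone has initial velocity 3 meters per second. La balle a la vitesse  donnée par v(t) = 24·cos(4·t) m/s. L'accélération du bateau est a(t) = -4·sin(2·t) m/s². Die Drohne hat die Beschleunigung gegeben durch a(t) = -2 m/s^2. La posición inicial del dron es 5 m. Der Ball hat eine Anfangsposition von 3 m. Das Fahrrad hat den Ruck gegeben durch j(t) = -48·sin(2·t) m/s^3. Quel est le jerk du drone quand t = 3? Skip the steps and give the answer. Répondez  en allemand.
Die Antwort ist 0.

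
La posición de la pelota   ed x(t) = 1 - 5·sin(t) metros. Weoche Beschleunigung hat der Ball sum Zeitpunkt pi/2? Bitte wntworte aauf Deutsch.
Wir müssen unsere Gleichung für die Position x(t) = 1 - 5·sin(t) 2-mal ableiten. Mit d/dt von x(t) finden wir v(t) = -5·cos(t). Durch Ableiten von der Geschwindigkeit erhalten wir die Beschleunigung: a(t) = 5·sin(t). Aus der Gleichung für die Beschleunigung a(t) = 5·sin(t), setzen wir t = pi/2 ein und erhalten a = 5.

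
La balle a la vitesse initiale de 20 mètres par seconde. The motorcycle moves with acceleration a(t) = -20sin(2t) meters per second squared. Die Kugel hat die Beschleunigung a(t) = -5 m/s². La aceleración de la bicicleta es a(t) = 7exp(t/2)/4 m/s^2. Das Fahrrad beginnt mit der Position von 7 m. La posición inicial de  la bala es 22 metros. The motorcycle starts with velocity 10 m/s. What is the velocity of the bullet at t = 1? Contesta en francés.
Nous devons trouver la primitive de notre équation de l'accélération a(t) = -5 1 fois. La primitive de l'accélération est la vitesse. En utilisant v(0) = 20, nous obtenons v(t) = 20 - 5·t. De l'équation de la vitesse v(t) = 20 - 5·t, nous substituons t = 1 pour obtenir v = 15.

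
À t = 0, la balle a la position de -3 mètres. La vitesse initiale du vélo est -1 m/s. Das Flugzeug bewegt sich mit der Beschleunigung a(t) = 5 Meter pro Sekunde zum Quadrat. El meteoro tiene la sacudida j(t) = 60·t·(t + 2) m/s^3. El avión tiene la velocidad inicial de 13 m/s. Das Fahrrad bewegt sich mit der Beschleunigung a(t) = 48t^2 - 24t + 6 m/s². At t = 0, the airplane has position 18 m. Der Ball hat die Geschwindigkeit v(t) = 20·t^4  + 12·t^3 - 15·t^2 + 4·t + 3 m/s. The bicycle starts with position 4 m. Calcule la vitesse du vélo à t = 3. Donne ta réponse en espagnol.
Necesitamos integrar nuestra ecuación de la aceleración a(t) = 48·t^2 - 24·t + 6 1 vez. La integral de la aceleración, con v(0) = -1, da la velocidad: v(t) = 16·t^3 - 12·t^2 + 6·t - 1. De la ecuación de la velocidad v(t) = 16·t^3 - 12·t^2 + 6·t - 1, sustituimos t = 3 para obtener v = 341.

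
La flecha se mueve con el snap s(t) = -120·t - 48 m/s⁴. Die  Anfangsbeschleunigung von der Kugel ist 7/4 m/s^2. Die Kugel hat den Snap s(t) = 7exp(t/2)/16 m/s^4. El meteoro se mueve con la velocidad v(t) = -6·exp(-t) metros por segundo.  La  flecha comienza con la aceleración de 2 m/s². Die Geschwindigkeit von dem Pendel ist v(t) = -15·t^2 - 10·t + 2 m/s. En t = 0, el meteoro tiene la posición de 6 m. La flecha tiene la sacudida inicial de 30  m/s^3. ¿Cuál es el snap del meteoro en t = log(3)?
Partiendo de la velocidad v(t) = -6·exp(-t), tomamos 3 derivadas. La derivada de la velocidad da la aceleración: a(t) = 6·exp(-t). Tomando d/dt de a(t), encontramos j(t) = -6·exp(-t). Tomando d/dt de j(t), encontramos s(t) = 6·exp(-t). Tenemos el snap s(t) = 6·exp(-t). Sustituyendo t = log(3): s(log(3)) = 2.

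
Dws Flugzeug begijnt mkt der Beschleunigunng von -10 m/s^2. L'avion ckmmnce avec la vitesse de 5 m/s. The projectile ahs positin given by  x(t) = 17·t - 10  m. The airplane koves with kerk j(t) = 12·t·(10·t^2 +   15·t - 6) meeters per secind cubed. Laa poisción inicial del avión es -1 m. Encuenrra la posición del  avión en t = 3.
Partiendo de la sacudida j(t) = 12·t·(10·t^2 + 15·t - 6), tomamos 3 antiderivadas. La antiderivada de la sacudida, con a(0) = -10, da la aceleración: a(t) = 30·t^4 + 60·t^3 - 36·t^2 - 10. La antiderivada de la aceleración, con v(0) = 5, da la velocidad: v(t) = 6·t^5 + 15·t^4 - 12·t^3 - 10·t + 5. La antiderivada de la velocidad es la posición. Usando x(0) = -1, obtenemos x(t) = t^6 + 3·t^5 - 3·t^4 - 5·t^2 + 5·t - 1. Tenemos la posición x(t) = t^6 + 3·t^5 - 3·t^4 - 5·t^2 + 5·t - 1. Sustituyendo t = 3: x(3) = 1184.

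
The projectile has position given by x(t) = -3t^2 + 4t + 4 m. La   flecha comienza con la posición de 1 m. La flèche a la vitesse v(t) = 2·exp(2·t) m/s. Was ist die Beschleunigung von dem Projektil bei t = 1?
Wir müssen unsere Gleichung für die Position x(t) = -3·t^2 + 4·t + 4 2-mal ableiten. Mit d/dt von x(t) finden wir v(t) = 4 - 6·t. Die Ableitung von der Geschwindigkeit ergibt die Beschleunigung: a(t) = -6. Mit a(t) = -6 und Einsetzen von t = 1, finden wir a = -6.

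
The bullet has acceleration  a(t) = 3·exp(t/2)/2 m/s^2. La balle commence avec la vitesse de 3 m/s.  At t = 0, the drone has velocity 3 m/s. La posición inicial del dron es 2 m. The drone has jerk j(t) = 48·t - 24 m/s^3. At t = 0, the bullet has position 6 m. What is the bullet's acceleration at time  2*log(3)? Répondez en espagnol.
De la ecuación de la aceleración a(t) = 3·exp(t/2)/2, sustituimos t = 2*log(3) para obtener a = 9/2.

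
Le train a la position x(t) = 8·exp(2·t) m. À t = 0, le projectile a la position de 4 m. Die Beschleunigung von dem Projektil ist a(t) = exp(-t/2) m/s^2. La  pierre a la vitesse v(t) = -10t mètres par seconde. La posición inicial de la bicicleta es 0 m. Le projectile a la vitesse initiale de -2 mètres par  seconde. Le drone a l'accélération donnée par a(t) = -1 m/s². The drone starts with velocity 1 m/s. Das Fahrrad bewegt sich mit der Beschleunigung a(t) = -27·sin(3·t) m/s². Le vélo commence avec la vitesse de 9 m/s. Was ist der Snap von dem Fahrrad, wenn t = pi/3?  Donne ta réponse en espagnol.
Para resolver esto, necesitamos tomar 2 derivadas de nuestra ecuación de la aceleración a(t) = -27·sin(3·t). Tomando d/dt de a(t), encontramos j(t) = -81·cos(3·t). Derivando la sacudida, obtenemos el snap: s(t) = 243·sin(3·t). Usando s(t) = 243·sin(3·t) y sustituyendo t = pi/3, encontramos s = 0.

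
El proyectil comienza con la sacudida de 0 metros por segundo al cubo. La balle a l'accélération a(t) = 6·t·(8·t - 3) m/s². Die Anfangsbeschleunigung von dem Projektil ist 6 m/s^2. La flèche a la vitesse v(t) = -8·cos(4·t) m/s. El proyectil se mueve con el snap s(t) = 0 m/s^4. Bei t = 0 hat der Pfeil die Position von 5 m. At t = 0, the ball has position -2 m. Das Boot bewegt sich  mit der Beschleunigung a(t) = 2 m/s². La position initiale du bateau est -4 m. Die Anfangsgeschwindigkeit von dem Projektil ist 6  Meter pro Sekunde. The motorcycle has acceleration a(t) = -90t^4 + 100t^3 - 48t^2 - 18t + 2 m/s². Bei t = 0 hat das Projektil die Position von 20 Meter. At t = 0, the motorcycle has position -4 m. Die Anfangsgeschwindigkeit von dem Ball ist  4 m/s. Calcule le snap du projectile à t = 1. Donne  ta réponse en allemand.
Mit s(t) = 0 und Einsetzen von t = 1, finden wir s = 0.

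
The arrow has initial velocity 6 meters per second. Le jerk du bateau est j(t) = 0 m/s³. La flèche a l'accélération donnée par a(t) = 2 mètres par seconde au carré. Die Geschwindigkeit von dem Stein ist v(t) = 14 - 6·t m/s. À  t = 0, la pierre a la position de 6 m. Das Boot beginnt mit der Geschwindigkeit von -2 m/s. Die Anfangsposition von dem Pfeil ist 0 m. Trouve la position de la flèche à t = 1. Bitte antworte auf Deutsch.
Ausgehend von der Beschleunigung a(t) = 2, nehmen wir 2 Integrale. Mit ∫a(t)dt und Anwendung von v(0) = 6, finden wir v(t) = 2·t + 6. Durch Integration von der Geschwindigkeit und Verwendung der Anfangsbedingung x(0) = 0, erhalten wir x(t) = t^2 + 6·t. Aus der Gleichung für die Position x(t) = t^2 + 6·t, setzen wir t = 1 ein und erhalten x = 7.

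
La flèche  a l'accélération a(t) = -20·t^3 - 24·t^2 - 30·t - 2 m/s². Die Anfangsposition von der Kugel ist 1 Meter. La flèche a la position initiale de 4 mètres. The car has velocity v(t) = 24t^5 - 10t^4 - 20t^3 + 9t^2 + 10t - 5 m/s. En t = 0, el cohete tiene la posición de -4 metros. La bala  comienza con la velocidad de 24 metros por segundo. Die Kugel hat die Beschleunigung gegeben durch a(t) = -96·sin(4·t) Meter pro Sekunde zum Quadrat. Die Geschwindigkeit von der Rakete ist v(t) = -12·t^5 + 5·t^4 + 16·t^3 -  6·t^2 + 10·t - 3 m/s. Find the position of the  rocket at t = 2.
To find the answer, we compute 1 integral of v(t) = -12·t^5 + 5·t^4 + 16·t^3 - 6·t^2 + 10·t - 3. Taking ∫v(t)dt and applying x(0) = -4, we find x(t) = -2·t^6 + t^5 + 4·t^4 - 2·t^3 + 5·t^2 - 3·t - 4. We have position x(t) = -2·t^6 + t^5 + 4·t^4 - 2·t^3 + 5·t^2 - 3·t - 4. Substituting t = 2: x(2) = -38.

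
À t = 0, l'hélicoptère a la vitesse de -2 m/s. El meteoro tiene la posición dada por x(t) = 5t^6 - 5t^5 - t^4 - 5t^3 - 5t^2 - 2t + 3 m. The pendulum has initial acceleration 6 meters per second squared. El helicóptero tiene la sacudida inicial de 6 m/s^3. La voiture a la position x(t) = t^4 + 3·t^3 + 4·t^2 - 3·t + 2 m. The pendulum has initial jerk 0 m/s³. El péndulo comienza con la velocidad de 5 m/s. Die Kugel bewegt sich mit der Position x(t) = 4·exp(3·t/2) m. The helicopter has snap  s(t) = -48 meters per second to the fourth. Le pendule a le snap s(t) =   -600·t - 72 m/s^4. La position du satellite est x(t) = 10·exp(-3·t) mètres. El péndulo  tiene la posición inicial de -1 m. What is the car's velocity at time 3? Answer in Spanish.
Para resolver esto, necesitamos tomar 1 derivada de nuestra ecuación de la posición x(t) = t^4 + 3·t^3 + 4·t^2 - 3·t + 2. Derivando la posición, obtenemos la velocidad: v(t) = 4·t^3 + 9·t^2 + 8·t - 3. Tenemos la velocidad v(t) = 4·t^3 + 9·t^2 + 8·t - 3. Sustituyendo t = 3: v(3) = 210.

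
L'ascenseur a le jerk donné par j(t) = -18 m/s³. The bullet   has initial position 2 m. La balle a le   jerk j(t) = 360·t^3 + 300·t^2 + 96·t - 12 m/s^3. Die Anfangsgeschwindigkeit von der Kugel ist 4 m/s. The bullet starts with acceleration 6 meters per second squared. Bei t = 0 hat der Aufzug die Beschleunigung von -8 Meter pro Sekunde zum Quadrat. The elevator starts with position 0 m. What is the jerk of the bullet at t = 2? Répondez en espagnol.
De la ecuación de la sacudida j(t) = 360·t^3 + 300·t^2 + 96·t - 12, sustituimos t = 2 para obtener j = 4260.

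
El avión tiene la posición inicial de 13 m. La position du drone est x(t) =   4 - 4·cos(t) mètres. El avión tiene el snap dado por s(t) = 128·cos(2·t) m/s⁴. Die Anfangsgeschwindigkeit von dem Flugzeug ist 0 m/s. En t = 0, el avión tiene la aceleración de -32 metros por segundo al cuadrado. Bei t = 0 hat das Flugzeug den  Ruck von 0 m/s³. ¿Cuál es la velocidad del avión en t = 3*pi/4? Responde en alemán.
Um dies zu lösen, müssen wir 3 Stammfunktionen unserer Gleichung für den Snap s(t) = 128·cos(2·t) finden. Die Stammfunktion von dem Snap, mit j(0) = 0, ergibt den Ruck: j(t) = 64·sin(2·t). Mit ∫j(t)dt und Anwendung von a(0) = -32, finden wir a(t) = -32·cos(2·t). Mit ∫a(t)dt und Anwendung von v(0) = 0, finden wir v(t) = -16·sin(2·t). Wir haben die Geschwindigkeit v(t) = -16·sin(2·t). Durch Einsetzen von t = 3*pi/4: v(3*pi/4) = 16.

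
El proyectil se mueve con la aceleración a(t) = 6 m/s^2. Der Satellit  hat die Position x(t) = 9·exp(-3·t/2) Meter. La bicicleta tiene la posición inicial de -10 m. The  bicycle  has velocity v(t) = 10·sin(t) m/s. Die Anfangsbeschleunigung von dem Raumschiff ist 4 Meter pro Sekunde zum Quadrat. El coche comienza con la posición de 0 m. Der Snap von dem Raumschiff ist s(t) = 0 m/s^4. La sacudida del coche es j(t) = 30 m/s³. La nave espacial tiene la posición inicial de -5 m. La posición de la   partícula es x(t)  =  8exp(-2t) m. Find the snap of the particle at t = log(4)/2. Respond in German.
Um dies zu lösen, müssen wir 4 Ableitungen unserer Gleichung für die Position x(t) = 8·exp(-2·t) nehmen. Durch Ableiten von der Position erhalten wir die Geschwindigkeit: v(t) = -16·exp(-2·t). Durch Ableiten von der Geschwindigkeit erhalten wir die Beschleunigung: a(t) = 32·exp(-2·t). Mit d/dt von a(t) finden wir j(t) = -64·exp(-2·t). Die Ableitung von dem Ruck ergibt den Snap: s(t) = 128·exp(-2·t). Wir haben den Snap s(t) = 128·exp(-2·t). Durch Einsetzen von t = log(4)/2: s(log(4)/2) = 32.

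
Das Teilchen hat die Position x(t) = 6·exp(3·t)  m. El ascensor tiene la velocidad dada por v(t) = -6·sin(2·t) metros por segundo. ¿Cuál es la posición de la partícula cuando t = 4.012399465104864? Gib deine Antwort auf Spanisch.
Tenemos la posición x(t) = 6·exp(3·t). Sustituyendo t = 4.012399465104864: x(4.012399465104864) = 1013538.12825116.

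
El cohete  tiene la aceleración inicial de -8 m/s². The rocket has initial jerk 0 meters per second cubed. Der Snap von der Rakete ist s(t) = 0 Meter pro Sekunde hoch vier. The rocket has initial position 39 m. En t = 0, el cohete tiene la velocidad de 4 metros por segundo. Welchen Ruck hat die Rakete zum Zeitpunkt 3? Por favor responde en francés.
Nous devons intégrer notre équation du snap s(t) = 0 1 fois. La primitive du snap, avec j(0) = 0, donne le jerk: j(t) = 0. De l'équation du jerk j(t) = 0, nous substituons t = 3 pour obtenir j = 0.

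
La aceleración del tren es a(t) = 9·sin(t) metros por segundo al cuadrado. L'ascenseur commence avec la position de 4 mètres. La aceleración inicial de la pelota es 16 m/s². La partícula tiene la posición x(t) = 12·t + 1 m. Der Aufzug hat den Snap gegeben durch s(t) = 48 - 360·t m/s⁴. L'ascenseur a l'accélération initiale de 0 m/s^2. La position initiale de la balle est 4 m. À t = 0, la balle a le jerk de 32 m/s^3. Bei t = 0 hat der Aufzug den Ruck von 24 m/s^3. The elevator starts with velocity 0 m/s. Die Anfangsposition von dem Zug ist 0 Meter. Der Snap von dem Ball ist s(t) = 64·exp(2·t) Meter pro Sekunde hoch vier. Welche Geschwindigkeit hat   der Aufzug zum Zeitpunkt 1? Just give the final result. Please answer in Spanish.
La velocidad en t = 1 es v = 5.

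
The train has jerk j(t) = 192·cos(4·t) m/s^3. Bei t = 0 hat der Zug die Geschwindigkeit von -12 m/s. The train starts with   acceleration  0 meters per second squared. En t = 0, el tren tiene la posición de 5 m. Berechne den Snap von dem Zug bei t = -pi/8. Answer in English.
We must differentiate our jerk equation j(t) = 192·cos(4·t) 1 time. The derivative of jerk gives snap: s(t) = -768·sin(4·t). Using s(t) = -768·sin(4·t) and substituting t = -pi/8, we find s = 768.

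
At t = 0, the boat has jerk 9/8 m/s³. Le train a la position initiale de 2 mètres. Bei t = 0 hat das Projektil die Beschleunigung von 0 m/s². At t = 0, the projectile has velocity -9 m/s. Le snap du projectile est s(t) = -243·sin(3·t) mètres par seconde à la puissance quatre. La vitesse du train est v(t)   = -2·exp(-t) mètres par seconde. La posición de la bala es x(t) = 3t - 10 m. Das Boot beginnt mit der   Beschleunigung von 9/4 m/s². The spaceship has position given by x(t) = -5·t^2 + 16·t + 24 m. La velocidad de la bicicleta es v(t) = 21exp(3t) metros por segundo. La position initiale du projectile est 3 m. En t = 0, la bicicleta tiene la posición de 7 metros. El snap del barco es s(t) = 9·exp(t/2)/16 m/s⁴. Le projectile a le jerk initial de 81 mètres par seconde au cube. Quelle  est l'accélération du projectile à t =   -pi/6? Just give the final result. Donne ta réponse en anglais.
The acceleration at t = -pi/6 is a = -27.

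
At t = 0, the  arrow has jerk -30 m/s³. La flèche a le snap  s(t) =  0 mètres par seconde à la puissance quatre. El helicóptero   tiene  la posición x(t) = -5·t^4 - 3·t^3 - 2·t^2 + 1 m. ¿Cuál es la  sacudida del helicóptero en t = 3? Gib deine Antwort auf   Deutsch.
Um dies zu lösen, müssen wir 3 Ableitungen unserer Gleichung für die Position x(t) = -5·t^4 - 3·t^3 - 2·t^2 + 1 nehmen. Die Ableitung von der Position ergibt die Geschwindigkeit: v(t) = -20·t^3 - 9·t^2 - 4·t. Durch Ableiten von der Geschwindigkeit erhalten wir die Beschleunigung: a(t) = -60·t^2 - 18·t - 4. Die Ableitung von der Beschleunigung ergibt den Ruck: j(t) = -120·t - 18. Wir haben den Ruck j(t) = -120·t - 18. Durch Einsetzen von t = 3: j(3) = -378.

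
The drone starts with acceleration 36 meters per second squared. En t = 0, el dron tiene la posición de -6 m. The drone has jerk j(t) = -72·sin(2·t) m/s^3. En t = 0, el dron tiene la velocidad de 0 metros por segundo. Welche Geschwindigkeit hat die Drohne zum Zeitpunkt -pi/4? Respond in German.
Ausgehend von dem Ruck j(t) = -72·sin(2·t), nehmen wir 2 Stammfunktionen. Das Integral von dem Ruck, mit a(0) = 36, ergibt die Beschleunigung: a(t) = 36·cos(2·t). Durch Integration von der Beschleunigung und Verwendung der Anfangsbedingung v(0) = 0, erhalten wir v(t) = 18·sin(2·t). Aus der Gleichung für die Geschwindigkeit v(t) = 18·sin(2·t), setzen wir t = -pi/4 ein und erhalten v = -18.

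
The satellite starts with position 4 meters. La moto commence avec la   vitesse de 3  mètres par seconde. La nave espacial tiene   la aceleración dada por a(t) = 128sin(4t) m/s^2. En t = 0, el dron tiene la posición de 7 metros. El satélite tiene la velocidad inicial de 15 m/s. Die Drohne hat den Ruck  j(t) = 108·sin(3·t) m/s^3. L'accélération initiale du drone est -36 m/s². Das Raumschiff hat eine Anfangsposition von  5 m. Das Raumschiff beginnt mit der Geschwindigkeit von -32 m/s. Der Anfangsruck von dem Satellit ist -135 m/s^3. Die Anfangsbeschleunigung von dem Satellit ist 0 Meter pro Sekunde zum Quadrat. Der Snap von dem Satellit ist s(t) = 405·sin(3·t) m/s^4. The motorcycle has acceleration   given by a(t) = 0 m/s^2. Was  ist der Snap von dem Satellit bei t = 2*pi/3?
Aus der Gleichung für den Snap s(t) = 405·sin(3·t), setzen wir t = 2*pi/3 ein und erhalten s = 0.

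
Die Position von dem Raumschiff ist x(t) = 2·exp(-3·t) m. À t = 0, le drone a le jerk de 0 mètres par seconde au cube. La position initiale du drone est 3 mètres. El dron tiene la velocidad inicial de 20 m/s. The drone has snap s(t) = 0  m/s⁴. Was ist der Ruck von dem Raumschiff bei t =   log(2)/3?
Wir müssen unsere Gleichung für die Position x(t) = 2·exp(-3·t) 3-mal ableiten. Durch Ableiten von der Position erhalten wir die Geschwindigkeit: v(t) = -6·exp(-3·t). Die Ableitung von der Geschwindigkeit ergibt die Beschleunigung: a(t) = 18·exp(-3·t). Die Ableitung von der Beschleunigung ergibt den Ruck: j(t) = -54·exp(-3·t). Aus der Gleichung für den Ruck j(t) = -54·exp(-3·t), setzen wir t = log(2)/3 ein und erhalten j = -27.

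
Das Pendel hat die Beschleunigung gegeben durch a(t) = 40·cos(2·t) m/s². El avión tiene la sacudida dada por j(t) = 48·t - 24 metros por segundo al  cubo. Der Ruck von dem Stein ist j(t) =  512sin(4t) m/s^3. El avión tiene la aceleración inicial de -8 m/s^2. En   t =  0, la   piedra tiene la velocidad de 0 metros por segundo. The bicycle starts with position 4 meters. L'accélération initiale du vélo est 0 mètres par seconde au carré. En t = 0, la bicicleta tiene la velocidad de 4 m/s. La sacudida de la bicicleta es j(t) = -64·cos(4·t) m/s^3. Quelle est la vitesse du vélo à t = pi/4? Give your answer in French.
En partant du jerk j(t) = -64·cos(4·t), nous prenons 2 intégrales. La primitive du jerk est l'accélération. En utilisant a(0) = 0, nous obtenons a(t) = -16·sin(4·t). En prenant ∫a(t)dt et en appliquant v(0) = 4, nous trouvons v(t) = 4·cos(4·t). En utilisant v(t) = 4·cos(4·t) et en substituant t = pi/4, nous trouvons v = -4.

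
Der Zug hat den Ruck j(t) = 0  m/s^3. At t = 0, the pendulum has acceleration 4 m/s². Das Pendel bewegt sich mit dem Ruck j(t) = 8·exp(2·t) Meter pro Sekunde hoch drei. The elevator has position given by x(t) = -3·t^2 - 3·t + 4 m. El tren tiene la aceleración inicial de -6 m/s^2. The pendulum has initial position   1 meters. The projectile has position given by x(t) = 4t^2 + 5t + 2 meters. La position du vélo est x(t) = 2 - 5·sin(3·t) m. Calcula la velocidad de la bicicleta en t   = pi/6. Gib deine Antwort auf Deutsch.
Um dies zu lösen, müssen wir 1 Ableitung unserer Gleichung für die Position x(t) = 2 - 5·sin(3·t) nehmen. Mit d/dt von x(t) finden wir v(t) = -15·cos(3·t). Wir haben die Geschwindigkeit v(t) = -15·cos(3·t). Durch Einsetzen von t = pi/6: v(pi/6) = 0.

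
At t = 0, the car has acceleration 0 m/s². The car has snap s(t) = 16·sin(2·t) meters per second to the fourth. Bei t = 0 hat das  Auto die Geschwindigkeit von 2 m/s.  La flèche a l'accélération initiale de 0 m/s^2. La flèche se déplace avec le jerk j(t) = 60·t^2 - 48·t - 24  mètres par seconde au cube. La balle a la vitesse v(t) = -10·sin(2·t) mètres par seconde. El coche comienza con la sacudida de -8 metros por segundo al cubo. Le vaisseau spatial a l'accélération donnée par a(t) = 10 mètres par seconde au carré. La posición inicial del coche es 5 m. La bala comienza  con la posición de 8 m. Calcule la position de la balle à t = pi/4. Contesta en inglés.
We need to integrate our velocity equation v(t) = -10·sin(2·t) 1 time. Integrating velocity and using the initial condition x(0) = 8, we get x(t) = 5·cos(2·t) + 3. From the given position equation x(t) = 5·cos(2·t) + 3, we substitute t = pi/4 to get x = 3.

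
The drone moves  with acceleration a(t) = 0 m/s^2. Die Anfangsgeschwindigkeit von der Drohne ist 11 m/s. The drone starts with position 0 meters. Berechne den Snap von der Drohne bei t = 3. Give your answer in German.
Um dies zu lösen, müssen wir 2 Ableitungen unserer Gleichung für die Beschleunigung a(t) = 0 nehmen. Durch Ableiten von der Beschleunigung erhalten wir den Ruck: j(t) = 0. Mit d/dt von j(t) finden wir s(t) = 0. Wir haben den Snap s(t) = 0. Durch Einsetzen von t = 3: s(3) = 0.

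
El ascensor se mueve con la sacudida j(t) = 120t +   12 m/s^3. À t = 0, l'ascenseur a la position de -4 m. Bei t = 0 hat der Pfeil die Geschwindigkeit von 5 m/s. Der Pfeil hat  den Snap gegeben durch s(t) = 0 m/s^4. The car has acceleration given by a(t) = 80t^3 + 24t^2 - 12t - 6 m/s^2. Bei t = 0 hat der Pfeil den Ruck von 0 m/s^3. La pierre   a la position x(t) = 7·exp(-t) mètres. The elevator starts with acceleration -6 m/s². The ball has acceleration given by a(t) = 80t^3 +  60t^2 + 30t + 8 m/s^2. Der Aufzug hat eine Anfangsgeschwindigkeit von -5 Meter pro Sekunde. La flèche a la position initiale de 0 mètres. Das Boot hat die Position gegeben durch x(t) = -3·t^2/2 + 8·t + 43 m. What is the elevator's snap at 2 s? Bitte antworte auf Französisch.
Pour résoudre ceci, nous devons prendre 1 dérivée de notre équation du jerk j(t) = 120·t + 12. En dérivant le jerk, nous obtenons le snap: s(t) = 120. De l'équation du snap s(t) = 120, nous substituons t = 2 pour obtenir s = 120.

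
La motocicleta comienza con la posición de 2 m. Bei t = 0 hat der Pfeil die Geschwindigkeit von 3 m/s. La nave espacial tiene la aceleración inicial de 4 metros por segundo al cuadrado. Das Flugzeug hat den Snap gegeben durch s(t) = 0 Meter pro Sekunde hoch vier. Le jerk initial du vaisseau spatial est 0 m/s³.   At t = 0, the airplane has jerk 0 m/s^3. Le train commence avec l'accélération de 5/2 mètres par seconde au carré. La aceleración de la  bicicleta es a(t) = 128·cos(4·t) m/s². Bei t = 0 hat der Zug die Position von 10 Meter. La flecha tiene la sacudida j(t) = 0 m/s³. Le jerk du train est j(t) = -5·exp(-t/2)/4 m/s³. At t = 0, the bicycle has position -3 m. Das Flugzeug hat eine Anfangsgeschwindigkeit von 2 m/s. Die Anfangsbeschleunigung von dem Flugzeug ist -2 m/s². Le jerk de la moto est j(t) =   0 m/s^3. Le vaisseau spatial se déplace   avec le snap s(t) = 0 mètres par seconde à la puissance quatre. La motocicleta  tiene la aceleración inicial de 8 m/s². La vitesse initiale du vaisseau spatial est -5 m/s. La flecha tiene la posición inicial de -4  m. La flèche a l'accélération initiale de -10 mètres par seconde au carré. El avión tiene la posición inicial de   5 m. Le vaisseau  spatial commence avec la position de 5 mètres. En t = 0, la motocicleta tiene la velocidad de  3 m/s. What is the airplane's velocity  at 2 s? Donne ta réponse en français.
En partant du snap s(t) = 0, nous prenons 3 primitives. L'intégrale du snap est le jerk. En utilisant j(0) = 0, nous obtenons j(t) = 0. En prenant ∫j(t)dt et en appliquant a(0) = -2, nous trouvons a(t) = -2. En prenant ∫a(t)dt et en appliquant v(0) = 2, nous trouvons v(t) = 2 - 2·t. En utilisant v(t) = 2 - 2·t et en substituant t = 2, nous trouvons v = -2.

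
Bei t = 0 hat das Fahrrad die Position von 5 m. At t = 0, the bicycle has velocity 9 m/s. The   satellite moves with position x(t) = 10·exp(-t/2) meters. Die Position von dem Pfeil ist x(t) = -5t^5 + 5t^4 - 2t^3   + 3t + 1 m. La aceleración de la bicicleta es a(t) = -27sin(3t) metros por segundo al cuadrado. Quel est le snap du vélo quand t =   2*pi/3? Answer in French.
En partant de l'accélération a(t) = -27·sin(3·t), nous prenons 2 dérivées. En dérivant l'accélération, nous obtenons le jerk: j(t) = -81·cos(3·t). En prenant d/dt de j(t), nous trouvons s(t) = 243·sin(3·t). En utilisant s(t) = 243·sin(3·t) et en substituant t = 2*pi/3, nous trouvons s = 0.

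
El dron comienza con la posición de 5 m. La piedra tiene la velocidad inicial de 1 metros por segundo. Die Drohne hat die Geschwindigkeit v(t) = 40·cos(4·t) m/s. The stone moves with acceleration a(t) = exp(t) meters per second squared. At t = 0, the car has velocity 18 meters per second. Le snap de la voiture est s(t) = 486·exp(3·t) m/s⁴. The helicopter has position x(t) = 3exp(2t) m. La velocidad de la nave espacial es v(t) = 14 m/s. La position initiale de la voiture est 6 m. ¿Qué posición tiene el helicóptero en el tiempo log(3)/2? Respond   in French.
Nous avons la position x(t) = 3·exp(2·t). En substituant t = log(3)/2: x(log(3)/2) = 9.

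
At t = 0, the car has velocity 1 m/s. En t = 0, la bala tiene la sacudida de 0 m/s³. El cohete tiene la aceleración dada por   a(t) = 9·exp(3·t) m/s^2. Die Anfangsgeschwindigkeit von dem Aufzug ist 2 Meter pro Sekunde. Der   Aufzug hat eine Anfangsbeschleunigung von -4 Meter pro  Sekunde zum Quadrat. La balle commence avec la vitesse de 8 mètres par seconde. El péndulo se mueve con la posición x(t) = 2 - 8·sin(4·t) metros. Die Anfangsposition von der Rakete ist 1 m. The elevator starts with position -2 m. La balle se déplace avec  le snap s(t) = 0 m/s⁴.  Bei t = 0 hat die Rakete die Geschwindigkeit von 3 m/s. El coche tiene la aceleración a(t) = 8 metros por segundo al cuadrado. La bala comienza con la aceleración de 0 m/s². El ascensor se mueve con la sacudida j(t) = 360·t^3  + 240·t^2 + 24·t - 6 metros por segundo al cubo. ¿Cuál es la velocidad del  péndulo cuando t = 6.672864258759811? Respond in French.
En partant de la position x(t) = 2 - 8·sin(4·t), nous prenons 1 dérivée. En dérivant la position, nous obtenons la vitesse: v(t) = -32·cos(4·t). En utilisant v(t) = -32·cos(4·t) et en substituant t = 6.672864258759811, nous trouvons v = -0.386567252469818.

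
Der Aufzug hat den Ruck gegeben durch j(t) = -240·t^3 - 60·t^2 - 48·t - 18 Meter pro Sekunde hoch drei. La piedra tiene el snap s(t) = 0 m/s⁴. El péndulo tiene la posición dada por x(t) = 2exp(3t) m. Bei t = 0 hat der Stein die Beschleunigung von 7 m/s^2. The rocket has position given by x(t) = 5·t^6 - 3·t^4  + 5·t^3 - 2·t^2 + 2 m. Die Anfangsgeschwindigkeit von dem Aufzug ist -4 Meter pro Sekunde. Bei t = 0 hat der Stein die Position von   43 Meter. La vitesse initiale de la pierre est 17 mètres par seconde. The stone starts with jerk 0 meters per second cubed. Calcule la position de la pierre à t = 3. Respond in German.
Um dies zu lösen, müssen wir 4 Integrale unserer Gleichung für den Snap s(t) = 0 finden. Das Integral von dem Snap, mit j(0) = 0, ergibt den Ruck: j(t) = 0. Die Stammfunktion von dem Ruck, mit a(0) = 7, ergibt die Beschleunigung: a(t) = 7. Durch Integration von der Beschleunigung und Verwendung der Anfangsbedingung v(0) = 17, erhalten wir v(t) = 7·t + 17. Mit ∫v(t)dt und Anwendung von x(0) = 43, finden wir x(t) = 7·t^2/2 + 17·t + 43. Mit x(t) = 7·t^2/2 + 17·t + 43 und Einsetzen von t = 3, finden wir x = 251/2.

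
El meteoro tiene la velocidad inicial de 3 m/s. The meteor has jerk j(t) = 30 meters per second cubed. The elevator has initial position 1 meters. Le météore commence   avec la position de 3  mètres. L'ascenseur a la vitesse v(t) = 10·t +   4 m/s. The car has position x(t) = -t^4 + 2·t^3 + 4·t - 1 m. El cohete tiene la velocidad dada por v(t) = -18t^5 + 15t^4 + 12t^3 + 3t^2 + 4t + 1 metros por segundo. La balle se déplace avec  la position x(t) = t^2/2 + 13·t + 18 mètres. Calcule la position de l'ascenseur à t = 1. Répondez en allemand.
Wir müssen unsere Gleichung für die Geschwindigkeit v(t) = 10·t + 4 1-mal integrieren. Durch Integration von der Geschwindigkeit und Verwendung der Anfangsbedingung x(0) = 1, erhalten wir x(t) = 5·t^2 + 4·t + 1. Mit x(t) = 5·t^2 + 4·t + 1 und Einsetzen von t = 1, finden wir x = 10.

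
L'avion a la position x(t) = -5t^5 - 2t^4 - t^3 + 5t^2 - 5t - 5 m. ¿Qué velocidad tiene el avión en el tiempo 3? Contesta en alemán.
Um dies zu lösen, müssen wir 1 Ableitung unserer Gleichung für die Position x(t) = -5·t^5 - 2·t^4 - t^3 + 5·t^2 - 5·t - 5 nehmen. Durch Ableiten von der Position erhalten wir die Geschwindigkeit: v(t) = -25·t^4 - 8·t^3 - 3·t^2 + 10·t - 5. Mit v(t) = -25·t^4 - 8·t^3 - 3·t^2 + 10·t - 5 und Einsetzen von t = 3, finden wir v = -2243.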